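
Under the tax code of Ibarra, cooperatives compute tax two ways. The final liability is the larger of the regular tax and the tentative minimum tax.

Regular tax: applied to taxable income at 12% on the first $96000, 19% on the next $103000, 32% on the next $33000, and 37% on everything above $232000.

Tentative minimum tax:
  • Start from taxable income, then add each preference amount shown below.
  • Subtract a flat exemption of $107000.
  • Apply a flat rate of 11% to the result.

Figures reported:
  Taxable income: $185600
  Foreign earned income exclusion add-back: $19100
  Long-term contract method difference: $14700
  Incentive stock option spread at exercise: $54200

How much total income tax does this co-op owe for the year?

Tentative minimum tax:
  Adjusted income: $185600 + $19100 + $14700 + $54200 = $273600
  Less exemption $107000 → base $166600
  $166600 × 11% = $18326

Regular tax:
  $96000 × 12% = $11520
  $89600 × 19% = $17024
  → $28544

$28544 > $18326, so the regular tax governs.

$28544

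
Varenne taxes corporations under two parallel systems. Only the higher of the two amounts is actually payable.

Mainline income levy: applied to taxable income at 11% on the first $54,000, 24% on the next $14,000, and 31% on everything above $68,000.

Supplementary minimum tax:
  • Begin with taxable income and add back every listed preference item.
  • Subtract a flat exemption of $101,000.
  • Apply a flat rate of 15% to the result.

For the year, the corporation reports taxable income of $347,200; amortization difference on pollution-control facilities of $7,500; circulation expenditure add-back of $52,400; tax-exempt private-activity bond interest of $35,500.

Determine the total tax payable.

Mainline income levy:
  $54,000 × 11% = $5,940
  $14,000 × 24% = $3,360
  $279,200 × 31% = $86,552
  → $95,852

Supplementary minimum tax:
  Adjusted income: $347,200 + $7,500 + $52,400 + $35,500 = $442,600
  Less exemption $101,000 → base $341,600
  $341,600 × 15% = $51,240

$95,852 > $51,240, so the mainline income levy governs.

$95,852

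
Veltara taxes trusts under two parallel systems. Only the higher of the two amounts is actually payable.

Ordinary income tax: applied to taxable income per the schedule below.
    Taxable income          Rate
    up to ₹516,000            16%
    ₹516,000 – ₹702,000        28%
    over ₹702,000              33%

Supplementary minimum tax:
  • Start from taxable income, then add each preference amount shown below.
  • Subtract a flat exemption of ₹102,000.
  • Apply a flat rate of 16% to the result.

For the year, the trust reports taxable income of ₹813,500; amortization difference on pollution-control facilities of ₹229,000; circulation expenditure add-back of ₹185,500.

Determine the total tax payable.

Ordinary income tax:
  ₹516,000 × 16% = ₹82,560
  ₹186,000 × 28% = ₹52,080
  ₹111,500 × 33% = ₹36,795
  → ₹171,435

Supplementary minimum tax:
  Adjusted income: ₹813,500 + ₹229,000 + ₹185,500 = ₹1,228,000
  Less exemption ₹102,000 → base ₹1,126,000
  ₹1,126,000 × 16% = ₹180,160

₹180,160 > ₹171,435, so the supplementary minimum tax is the binding amount.

₹180,160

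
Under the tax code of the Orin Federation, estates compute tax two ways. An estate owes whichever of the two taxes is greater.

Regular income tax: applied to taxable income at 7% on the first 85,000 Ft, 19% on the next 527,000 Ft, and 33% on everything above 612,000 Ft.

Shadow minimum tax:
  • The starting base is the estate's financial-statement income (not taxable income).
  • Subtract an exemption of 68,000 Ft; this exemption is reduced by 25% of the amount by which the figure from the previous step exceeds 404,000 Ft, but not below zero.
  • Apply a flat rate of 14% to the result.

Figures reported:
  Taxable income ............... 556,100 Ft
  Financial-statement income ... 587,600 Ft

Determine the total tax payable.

Shadow minimum tax:
  Base (financial-statement income): 587,600 Ft
  Exemption: 68,000 Ft − 25% × (587,600 Ft − 404,000 Ft) = 68,000 Ft − 45,900 Ft = 22,100 Ft
  Base: 587,600 Ft − 22,100 Ft = 565,500 Ft
  565,500 Ft × 14% = 79,170 Ft

Regular income tax:
  85,000 Ft × 7% = 5,950 Ft
  471,100 Ft × 19% = 89,509 Ft
  → 95,459 Ft

95,459 Ft > 79,170 Ft, so the regular income tax governs.

95,459 Ft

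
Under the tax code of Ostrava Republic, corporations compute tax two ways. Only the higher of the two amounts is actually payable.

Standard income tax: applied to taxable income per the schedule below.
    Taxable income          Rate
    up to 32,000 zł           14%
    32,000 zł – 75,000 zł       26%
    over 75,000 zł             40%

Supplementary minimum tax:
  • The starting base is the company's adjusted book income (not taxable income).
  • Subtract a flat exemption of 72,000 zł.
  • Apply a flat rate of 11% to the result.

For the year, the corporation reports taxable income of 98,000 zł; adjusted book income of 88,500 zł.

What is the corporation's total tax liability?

24,860 zł

Supplementary minimum tax:
  Base (adjusted book income): 88,500 zł
  Less exemption 72,000 zł → base 16,500 zł
  16,500 zł × 11% = 1,815 zł

Standard income tax:
  32,000 zł × 14% = 4,480 zł
  43,000 zł × 26% = 11,180 zł
  23,000 zł × 40% = 9,200 zł
  → 24,860 zł

24,860 zł > 1,815 zł, so the standard income tax governs.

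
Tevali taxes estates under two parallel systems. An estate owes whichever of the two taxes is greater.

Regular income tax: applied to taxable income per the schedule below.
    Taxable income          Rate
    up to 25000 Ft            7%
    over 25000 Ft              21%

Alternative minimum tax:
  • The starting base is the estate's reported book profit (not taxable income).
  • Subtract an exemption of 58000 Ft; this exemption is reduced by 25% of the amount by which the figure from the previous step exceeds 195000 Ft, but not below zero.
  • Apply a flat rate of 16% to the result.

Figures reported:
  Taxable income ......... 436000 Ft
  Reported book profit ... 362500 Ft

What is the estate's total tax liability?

Regular income tax:
  25000 Ft × 7% = 1750 Ft
  411000 Ft × 21% = 86310 Ft
  → 88060 Ft

Alternative minimum tax:
  Base (reported book profit): 362500 Ft
  Exemption: 58000 Ft − 25% × (362500 Ft − 195000 Ft) = 58000 Ft − 41875 Ft = 16125 Ft
  Base: 362500 Ft − 16125 Ft = 346375 Ft
  346375 Ft × 16% = 55420 Ft

88060 Ft > 55420 Ft, so the regular income tax governs.

88060 Ft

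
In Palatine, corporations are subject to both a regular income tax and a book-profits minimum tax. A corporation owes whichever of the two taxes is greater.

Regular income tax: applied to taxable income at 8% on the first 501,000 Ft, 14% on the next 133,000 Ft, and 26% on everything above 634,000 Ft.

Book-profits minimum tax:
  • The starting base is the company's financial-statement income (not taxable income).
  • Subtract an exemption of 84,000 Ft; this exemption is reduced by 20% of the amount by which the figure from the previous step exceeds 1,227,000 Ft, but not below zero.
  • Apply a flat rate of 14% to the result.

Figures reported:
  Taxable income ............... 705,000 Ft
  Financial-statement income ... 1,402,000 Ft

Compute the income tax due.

Book-profits minimum tax:
  Base (financial-statement income): 1,402,000 Ft
  Exemption: 84,000 Ft − 20% × (1,402,000 Ft − 1,227,000 Ft) = 84,000 Ft − 35,000 Ft = 49,000 Ft
  Base: 1,402,000 Ft − 49,000 Ft = 1,353,000 Ft
  1,353,000 Ft × 14% = 189,420 Ft

Regular income tax:
  501,000 Ft × 8% = 40,080 Ft
  133,000 Ft × 14% = 18,620 Ft
  71,000 Ft × 26% = 18,460 Ft
  → 77,160 Ft

189,420 Ft > 77,160 Ft, so the book-profits minimum tax is the binding amount.

189,420 Ft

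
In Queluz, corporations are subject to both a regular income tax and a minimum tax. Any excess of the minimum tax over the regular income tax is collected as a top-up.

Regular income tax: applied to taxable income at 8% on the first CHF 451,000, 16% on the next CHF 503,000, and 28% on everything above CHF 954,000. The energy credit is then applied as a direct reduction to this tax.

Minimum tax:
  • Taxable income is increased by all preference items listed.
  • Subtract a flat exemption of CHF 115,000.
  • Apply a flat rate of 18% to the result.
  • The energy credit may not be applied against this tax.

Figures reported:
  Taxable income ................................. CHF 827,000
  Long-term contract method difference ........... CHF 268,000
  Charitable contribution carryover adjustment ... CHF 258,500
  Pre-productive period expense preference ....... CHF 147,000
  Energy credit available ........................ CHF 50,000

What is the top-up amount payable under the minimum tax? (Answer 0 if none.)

CHF 203,150

Regular income tax:
  CHF 451,000 × 8% = CHF 36,080
  CHF 376,000 × 16% = CHF 60,160
  → CHF 96,240
  Less energy credit CHF 50,000 → CHF 46,240

Minimum tax:
  Adjusted income: CHF 827,000 + CHF 268,000 + CHF 258,500 + CHF 147,000 = CHF 1,500,500
  Less exemption CHF 115,000 → base CHF 1,385,500
  CHF 1,385,500 × 18% = CHF 249,390

Excess of minimum tax over regular income tax: CHF 249,390 − CHF 46,240 = CHF 203,150.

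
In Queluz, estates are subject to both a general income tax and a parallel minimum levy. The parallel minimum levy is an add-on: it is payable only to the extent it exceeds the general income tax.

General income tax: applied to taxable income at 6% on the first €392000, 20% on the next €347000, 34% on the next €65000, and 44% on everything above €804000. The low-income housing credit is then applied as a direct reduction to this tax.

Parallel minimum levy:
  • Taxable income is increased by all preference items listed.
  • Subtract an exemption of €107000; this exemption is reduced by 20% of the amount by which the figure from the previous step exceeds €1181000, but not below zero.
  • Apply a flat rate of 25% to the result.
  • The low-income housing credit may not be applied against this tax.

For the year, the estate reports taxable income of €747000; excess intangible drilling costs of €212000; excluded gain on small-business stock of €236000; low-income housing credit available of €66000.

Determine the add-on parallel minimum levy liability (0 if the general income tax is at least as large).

General income tax:
  €392000 × 6% = €23520
  €347000 × 20% = €69400
  €8000 × 34% = €2720
  → €95640
  Less low-income housing credit €66000 → €29640

Parallel minimum levy:
  Adjusted income: €747000 + €212000 + €236000 = €1195000
  Exemption: €107000 − 20% × (€1195000 − €1181000) = €107000 − €2800 = €104200
  Base: €1195000 − €104200 = €1090800
  €1090800 × 25% = €272700

Excess of parallel minimum levy over general income tax: €272700 − €29640 = €243060.

€243060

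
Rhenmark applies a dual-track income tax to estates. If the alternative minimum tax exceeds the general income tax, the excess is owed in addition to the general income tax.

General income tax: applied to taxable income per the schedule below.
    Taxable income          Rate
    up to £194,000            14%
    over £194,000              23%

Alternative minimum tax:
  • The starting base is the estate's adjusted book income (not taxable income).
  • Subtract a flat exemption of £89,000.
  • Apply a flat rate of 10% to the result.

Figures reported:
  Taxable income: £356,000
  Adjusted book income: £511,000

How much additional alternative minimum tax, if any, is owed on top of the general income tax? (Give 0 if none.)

Alternative minimum tax:
  Base (adjusted book income): £511,000
  Less exemption £89,000 → base £422,000
  £422,000 × 10% = £42,200

General income tax:
  £194,000 × 14% = £27,160
  £162,000 × 23% = £37,260
  → £64,420

£42,200 ≤ £64,420, so no add-on is due.

£0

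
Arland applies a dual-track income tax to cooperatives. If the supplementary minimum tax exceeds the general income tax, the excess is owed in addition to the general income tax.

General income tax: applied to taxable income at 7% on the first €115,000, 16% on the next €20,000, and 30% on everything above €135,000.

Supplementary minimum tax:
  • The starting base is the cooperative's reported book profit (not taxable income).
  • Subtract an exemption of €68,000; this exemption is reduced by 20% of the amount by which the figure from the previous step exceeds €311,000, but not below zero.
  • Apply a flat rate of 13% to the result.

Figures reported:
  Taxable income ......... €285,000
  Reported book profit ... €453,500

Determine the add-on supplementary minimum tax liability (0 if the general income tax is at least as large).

General income tax:
  €115,000 × 7% = €8,050
  €20,000 × 16% = €3,200
  €150,000 × 30% = €45,000
  → €56,250

Supplementary minimum tax:
  Base (reported book profit): €453,500
  Exemption: €68,000 − 20% × (€453,500 − €311,000) = €68,000 − €28,500 = €39,500
  Base: €453,500 − €39,500 = €414,000
  €414,000 × 13% = €53,820

€53,820 ≤ €56,250, so no add-on is due.

€0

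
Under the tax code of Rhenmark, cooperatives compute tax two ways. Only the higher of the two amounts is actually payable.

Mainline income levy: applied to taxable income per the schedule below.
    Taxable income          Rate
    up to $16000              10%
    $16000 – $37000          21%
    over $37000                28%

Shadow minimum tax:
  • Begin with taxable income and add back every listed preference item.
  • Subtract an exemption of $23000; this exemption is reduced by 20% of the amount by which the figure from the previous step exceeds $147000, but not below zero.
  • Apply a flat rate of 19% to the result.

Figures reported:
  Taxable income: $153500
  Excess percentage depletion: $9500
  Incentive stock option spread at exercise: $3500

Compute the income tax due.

Shadow minimum tax:
  Adjusted income: $153500 + $9500 + $3500 = $166500
  Exemption: $23000 − 20% × ($166500 − $147000) = $23000 − $3900 = $19100
  Base: $166500 − $19100 = $147400
  $147400 × 19% = $28006

Mainline income levy:
  $16000 × 10% = $1600
  $21000 × 21% = $4410
  $116500 × 28% = $32620
  → $38630

$38630 > $28006, so the mainline income levy governs.

$38630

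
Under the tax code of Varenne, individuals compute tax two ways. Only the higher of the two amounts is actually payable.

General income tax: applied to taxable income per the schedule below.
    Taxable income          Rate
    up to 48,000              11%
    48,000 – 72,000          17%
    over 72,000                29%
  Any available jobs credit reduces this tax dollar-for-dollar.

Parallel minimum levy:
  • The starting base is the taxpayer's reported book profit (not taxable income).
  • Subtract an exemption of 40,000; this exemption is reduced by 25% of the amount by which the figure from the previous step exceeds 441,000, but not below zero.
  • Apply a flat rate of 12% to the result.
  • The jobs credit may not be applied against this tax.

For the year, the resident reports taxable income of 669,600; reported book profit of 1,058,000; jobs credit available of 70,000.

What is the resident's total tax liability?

126,960

Parallel minimum levy:
  Base (reported book profit): 1,058,000
  Exemption: 25% × (1,058,000 − 441,000) = 154,250 ≥ 40,000, so the exemption is fully phased out
  Base: 1,058,000 − 0 = 1,058,000
  1,058,000 × 12% = 126,960

General income tax:
  48,000 × 11% = 5,280
  24,000 × 17% = 4,080
  597,600 × 29% = 173,304
  → 182,664
  Less jobs credit 70,000 → 112,664

126,960 > 112,664, so the parallel minimum levy is the binding amount.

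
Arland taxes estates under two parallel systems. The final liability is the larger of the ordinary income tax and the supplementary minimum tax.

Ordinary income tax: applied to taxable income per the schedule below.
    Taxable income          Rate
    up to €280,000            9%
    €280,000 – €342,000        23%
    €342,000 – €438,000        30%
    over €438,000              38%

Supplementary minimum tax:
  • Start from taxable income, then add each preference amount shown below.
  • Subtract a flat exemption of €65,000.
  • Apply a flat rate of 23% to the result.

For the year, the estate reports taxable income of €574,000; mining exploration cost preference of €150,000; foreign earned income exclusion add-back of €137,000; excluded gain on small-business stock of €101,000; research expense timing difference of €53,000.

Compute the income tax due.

€218,500

Ordinary income tax:
  €280,000 × 9% = €25,200
  €62,000 × 23% = €14,260
  €96,000 × 30% = €28,800
  €136,000 × 38% = €51,680
  → €119,940

Supplementary minimum tax:
  Adjusted income: €574,000 + €150,000 + €137,000 + €101,000 + €53,000 = €1,015,000
  Less exemption €65,000 → base €950,000
  €950,000 × 23% = €218,500

€218,500 > €119,940, so the supplementary minimum tax is the binding amount.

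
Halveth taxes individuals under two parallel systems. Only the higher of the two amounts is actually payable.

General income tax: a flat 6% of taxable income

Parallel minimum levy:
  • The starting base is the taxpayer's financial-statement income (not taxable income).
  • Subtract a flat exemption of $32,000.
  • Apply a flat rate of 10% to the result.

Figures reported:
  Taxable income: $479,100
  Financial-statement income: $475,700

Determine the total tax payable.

$44,370

General income tax:
  $479,100 × 6% = $28,746

Parallel minimum levy:
  Base (financial-statement income): $475,700
  Less exemption $32,000 → base $443,700
  $443,700 × 10% = $44,370

$44,370 > $28,746, so the parallel minimum levy is the binding amount.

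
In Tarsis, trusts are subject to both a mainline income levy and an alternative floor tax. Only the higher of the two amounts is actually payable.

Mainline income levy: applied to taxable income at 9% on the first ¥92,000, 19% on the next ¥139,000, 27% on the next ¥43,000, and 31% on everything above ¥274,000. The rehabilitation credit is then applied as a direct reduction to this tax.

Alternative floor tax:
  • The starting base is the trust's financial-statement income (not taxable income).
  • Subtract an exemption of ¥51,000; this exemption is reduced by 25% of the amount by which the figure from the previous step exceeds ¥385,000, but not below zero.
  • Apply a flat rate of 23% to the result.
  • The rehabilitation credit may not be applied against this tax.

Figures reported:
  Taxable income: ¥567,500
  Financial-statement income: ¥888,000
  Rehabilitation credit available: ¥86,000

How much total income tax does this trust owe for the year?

Mainline income levy:
  ¥92,000 × 9% = ¥8,280
  ¥139,000 × 19% = ¥26,410
  ¥43,000 × 27% = ¥11,610
  ¥293,500 × 31% = ¥90,985
  → ¥137,285
  Less rehabilitation credit ¥86,000 → ¥51,285

Alternative floor tax:
  Base (financial-statement income): ¥888,000
  Exemption: 25% × (¥888,000 − ¥385,000) = ¥125,750 ≥ ¥51,000, so the exemption is fully phased out
  Base: ¥888,000 − ¥0 = ¥888,000
  ¥888,000 × 23% = ¥204,240

¥204,240 > ¥51,285, so the alternative floor tax is the binding amount.

¥204,240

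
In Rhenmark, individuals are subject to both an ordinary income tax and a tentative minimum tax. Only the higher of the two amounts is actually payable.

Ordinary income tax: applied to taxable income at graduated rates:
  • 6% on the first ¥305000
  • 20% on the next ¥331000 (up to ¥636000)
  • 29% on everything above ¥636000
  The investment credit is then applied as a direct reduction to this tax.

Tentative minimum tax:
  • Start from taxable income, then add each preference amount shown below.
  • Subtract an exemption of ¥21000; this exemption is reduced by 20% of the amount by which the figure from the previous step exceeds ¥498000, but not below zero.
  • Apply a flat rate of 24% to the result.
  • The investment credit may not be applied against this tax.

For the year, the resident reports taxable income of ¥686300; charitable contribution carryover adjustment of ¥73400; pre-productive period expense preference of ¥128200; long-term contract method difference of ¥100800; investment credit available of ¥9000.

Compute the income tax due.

Ordinary income tax:
  ¥305000 × 6% = ¥18300
  ¥331000 × 20% = ¥66200
  ¥50300 × 29% = ¥14587
  → ¥99087
  Less investment credit ¥9000 → ¥90087

Tentative minimum tax:
  Adjusted income: ¥686300 + ¥73400 + ¥128200 + ¥100800 = ¥988700
  Exemption: 20% × (¥988700 − ¥498000) = ¥98140 ≥ ¥21000, so the exemption is fully phased out
  Base: ¥988700 − ¥0 = ¥988700
  ¥988700 × 24% = ¥237288

¥237288 > ¥90087, so the tentative minimum tax is the binding amount.

¥237288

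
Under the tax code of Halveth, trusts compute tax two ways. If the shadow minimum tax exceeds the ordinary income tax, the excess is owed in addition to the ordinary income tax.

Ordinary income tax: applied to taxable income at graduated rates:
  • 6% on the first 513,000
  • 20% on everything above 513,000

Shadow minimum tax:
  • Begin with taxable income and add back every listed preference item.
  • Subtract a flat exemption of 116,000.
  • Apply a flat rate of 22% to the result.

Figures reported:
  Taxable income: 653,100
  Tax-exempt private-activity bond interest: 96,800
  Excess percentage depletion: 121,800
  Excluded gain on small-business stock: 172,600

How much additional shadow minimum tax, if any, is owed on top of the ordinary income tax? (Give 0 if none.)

145,426

Ordinary income tax:
  513,000 × 6% = 30,780
  140,100 × 20% = 28,020
  → 58,800

Shadow minimum tax:
  Adjusted income: 653,100 + 96,800 + 121,800 + 172,600 = 1,044,300
  Less exemption 116,000 → base 928,300
  928,300 × 22% = 204,226

Excess of shadow minimum tax over ordinary income tax: 204,226 − 58,800 = 145,426.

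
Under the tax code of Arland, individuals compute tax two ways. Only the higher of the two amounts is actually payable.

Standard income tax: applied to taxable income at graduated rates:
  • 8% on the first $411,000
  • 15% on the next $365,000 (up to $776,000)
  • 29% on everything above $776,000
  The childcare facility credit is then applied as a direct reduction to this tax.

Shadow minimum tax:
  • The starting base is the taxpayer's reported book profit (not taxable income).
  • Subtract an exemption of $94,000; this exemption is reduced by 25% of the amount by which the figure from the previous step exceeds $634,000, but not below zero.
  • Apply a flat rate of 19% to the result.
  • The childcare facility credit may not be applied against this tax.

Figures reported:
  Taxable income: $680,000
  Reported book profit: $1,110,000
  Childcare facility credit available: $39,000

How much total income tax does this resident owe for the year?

Shadow minimum tax:
  Base (reported book profit): $1,110,000
  Exemption: 25% × ($1,110,000 − $634,000) = $119,000 ≥ $94,000, so the exemption is fully phased out
  Base: $1,110,000 − $0 = $1,110,000
  $1,110,000 × 19% = $210,900

Standard income tax:
  $411,000 × 8% = $32,880
  $269,000 × 15% = $40,350
  → $73,230
  Less childcare facility credit $39,000 → $34,230

$210,900 > $34,230, so the shadow minimum tax is the binding amount.

$210,900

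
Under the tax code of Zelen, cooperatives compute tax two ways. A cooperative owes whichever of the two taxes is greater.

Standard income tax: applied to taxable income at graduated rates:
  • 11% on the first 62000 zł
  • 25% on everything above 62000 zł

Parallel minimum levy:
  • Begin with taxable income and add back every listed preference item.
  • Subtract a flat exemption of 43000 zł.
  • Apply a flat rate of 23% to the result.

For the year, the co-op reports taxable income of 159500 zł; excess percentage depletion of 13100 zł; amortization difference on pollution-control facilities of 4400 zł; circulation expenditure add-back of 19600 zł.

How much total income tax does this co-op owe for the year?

35328 zł

Standard income tax:
  62000 zł × 11% = 6820 zł
  97500 zł × 25% = 24375 zł
  → 31195 zł

Parallel minimum levy:
  Adjusted income: 159500 zł + 13100 zł + 4400 zł + 19600 zł = 196600 zł
  Less exemption 43000 zł → base 153600 zł
  153600 zł × 23% = 35328 zł

35328 zł > 31195 zł, so the parallel minimum levy is the binding amount.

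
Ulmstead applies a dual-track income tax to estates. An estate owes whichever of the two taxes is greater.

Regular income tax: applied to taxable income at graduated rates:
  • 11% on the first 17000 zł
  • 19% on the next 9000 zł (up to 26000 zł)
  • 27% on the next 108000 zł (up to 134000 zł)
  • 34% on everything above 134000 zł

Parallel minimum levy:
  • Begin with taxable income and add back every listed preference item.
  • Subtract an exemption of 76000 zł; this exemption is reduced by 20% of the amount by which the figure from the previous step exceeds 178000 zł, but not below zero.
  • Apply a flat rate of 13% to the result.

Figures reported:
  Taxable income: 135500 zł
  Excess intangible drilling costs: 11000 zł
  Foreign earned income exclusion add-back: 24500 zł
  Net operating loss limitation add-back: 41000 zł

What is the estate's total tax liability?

Regular income tax:
  17000 zł × 11% = 1870 zł
  9000 zł × 19% = 1710 zł
  108000 zł × 27% = 29160 zł
  1500 zł × 34% = 510 zł
  → 33250 zł

Parallel minimum levy:
  Adjusted income: 135500 zł + 11000 zł + 24500 zł + 41000 zł = 212000 zł
  Exemption: 76000 zł − 20% × (212000 zł − 178000 zł) = 76000 zł − 6800 zł = 69200 zł
  Base: 212000 zł − 69200 zł = 142800 zł
  142800 zł × 13% = 18564 zł

33250 zł > 18564 zł, so the regular income tax governs.

33250 zł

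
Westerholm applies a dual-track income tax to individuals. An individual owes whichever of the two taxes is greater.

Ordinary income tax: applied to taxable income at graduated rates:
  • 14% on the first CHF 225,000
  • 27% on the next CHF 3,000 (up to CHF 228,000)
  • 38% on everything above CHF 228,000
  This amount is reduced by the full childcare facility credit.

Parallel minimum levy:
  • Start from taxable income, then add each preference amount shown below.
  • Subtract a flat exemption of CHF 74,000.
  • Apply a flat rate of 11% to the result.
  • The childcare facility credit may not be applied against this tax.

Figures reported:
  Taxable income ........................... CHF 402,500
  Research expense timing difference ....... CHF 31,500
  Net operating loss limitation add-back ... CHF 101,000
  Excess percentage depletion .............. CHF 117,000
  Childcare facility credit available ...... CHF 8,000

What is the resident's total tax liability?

CHF 90,620

Parallel minimum levy:
  Adjusted income: CHF 402,500 + CHF 31,500 + CHF 101,000 + CHF 117,000 = CHF 652,000
  Less exemption CHF 74,000 → base CHF 578,000
  CHF 578,000 × 11% = CHF 63,580

Ordinary income tax:
  CHF 225,000 × 14% = CHF 31,500
  CHF 3,000 × 27% = CHF 810
  CHF 174,500 × 38% = CHF 66,310
  → CHF 98,620
  Less childcare facility credit CHF 8,000 → CHF 90,620

CHF 90,620 > CHF 63,580, so the ordinary income tax governs.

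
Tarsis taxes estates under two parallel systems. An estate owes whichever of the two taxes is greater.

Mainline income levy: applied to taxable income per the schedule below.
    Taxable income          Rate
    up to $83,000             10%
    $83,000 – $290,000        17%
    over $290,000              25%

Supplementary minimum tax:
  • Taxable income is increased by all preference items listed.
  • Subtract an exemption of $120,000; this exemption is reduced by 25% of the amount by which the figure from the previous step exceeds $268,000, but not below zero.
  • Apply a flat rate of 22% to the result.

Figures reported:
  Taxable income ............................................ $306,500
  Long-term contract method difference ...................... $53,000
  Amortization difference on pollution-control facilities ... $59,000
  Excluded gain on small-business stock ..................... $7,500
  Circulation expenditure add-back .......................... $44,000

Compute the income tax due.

$88,110

Mainline income levy:
  $83,000 × 10% = $8,300
  $207,000 × 17% = $35,190
  $16,500 × 25% = $4,125
  → $47,615

Supplementary minimum tax:
  Adjusted income: $306,500 + $53,000 + $59,000 + $7,500 + $44,000 = $470,000
  Exemption: $120,000 − 25% × ($470,000 − $268,000) = $120,000 − $50,500 = $69,500
  Base: $470,000 − $69,500 = $400,500
  $400,500 × 22% = $88,110

$88,110 > $47,615, so the supplementary minimum tax is the binding amount.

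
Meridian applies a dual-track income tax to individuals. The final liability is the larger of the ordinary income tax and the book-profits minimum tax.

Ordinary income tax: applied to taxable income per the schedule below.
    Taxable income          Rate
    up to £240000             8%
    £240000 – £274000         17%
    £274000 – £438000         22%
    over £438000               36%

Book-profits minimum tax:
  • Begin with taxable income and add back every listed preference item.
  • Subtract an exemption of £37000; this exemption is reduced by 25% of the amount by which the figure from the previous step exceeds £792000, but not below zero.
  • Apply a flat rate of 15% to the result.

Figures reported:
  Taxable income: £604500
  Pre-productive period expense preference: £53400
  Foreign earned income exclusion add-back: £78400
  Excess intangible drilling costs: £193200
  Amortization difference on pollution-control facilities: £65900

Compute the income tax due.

Book-profits minimum tax:
  Adjusted income: £604500 + £53400 + £78400 + £193200 + £65900 = £995400
  Exemption: 25% × (£995400 − £792000) = £50850 ≥ £37000, so the exemption is fully phased out
  Base: £995400 − £0 = £995400
  £995400 × 15% = £149310

Ordinary income tax:
  £240000 × 8% = £19200
  £34000 × 17% = £5780
  £164000 × 22% = £36080
  £166500 × 36% = £59940
  → £121000

£149310 > £121000, so the book-profits minimum tax is the binding amount.

£149310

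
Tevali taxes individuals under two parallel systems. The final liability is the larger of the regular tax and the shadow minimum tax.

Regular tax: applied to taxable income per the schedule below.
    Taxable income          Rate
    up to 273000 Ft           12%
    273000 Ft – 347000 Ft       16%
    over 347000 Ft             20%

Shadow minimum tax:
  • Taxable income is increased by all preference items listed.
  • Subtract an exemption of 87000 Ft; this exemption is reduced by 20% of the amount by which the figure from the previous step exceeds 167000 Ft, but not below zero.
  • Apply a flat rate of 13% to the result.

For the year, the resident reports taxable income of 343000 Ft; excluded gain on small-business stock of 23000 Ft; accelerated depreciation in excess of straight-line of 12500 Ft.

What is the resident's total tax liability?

Shadow minimum tax:
  Adjusted income: 343000 Ft + 23000 Ft + 12500 Ft = 378500 Ft
  Exemption: 87000 Ft − 20% × (378500 Ft − 167000 Ft) = 87000 Ft − 42300 Ft = 44700 Ft
  Base: 378500 Ft − 44700 Ft = 333800 Ft
  333800 Ft × 13% = 43394 Ft

Regular tax:
  273000 Ft × 12% = 32760 Ft
  70000 Ft × 16% = 11200 Ft
  → 43960 Ft

43960 Ft > 43394 Ft, so the regular tax governs.

43960 Ft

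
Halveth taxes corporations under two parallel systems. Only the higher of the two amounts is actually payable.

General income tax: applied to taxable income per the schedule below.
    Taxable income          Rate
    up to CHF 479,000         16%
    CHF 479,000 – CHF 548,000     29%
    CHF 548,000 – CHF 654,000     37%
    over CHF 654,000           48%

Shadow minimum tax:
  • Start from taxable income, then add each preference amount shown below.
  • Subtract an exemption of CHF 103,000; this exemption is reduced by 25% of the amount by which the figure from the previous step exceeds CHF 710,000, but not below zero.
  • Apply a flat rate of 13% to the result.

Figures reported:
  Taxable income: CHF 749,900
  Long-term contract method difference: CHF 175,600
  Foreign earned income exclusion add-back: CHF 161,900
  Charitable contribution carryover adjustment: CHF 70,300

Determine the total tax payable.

CHF 181,902

General income tax:
  CHF 479,000 × 16% = CHF 76,640
  CHF 69,000 × 29% = CHF 20,010
  CHF 106,000 × 37% = CHF 39,220
  CHF 95,900 × 48% = CHF 46,032
  → CHF 181,902

Shadow minimum tax:
  Adjusted income: CHF 749,900 + CHF 175,600 + CHF 161,900 + CHF 70,300 = CHF 1,157,700
  Exemption: 25% × (CHF 1,157,700 − CHF 710,000) = CHF 111,925 ≥ CHF 103,000, so the exemption is fully phased out
  Base: CHF 1,157,700 − CHF 0 = CHF 1,157,700
  CHF 1,157,700 × 13% = CHF 150,501

CHF 181,902 > CHF 150,501, so the general income tax governs.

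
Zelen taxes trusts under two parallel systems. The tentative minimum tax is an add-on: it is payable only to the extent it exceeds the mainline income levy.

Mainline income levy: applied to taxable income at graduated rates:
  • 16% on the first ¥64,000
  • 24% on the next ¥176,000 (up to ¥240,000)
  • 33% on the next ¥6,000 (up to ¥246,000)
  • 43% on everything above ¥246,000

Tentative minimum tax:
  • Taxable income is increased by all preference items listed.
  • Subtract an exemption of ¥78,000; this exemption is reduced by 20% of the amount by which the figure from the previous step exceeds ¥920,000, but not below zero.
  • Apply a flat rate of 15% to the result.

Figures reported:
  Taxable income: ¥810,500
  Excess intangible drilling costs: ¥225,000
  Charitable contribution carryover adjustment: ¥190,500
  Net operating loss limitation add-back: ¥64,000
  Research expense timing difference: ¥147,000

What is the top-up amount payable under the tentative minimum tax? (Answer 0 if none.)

¥0

Mainline income levy:
  ¥64,000 × 16% = ¥10,240
  ¥176,000 × 24% = ¥42,240
  ¥6,000 × 33% = ¥1,980
  ¥564,500 × 43% = ¥242,735
  → ¥297,195

Tentative minimum tax:
  Adjusted income: ¥810,500 + ¥225,000 + ¥190,500 + ¥64,000 + ¥147,000 = ¥1,437,000
  Exemption: 20% × (¥1,437,000 − ¥920,000) = ¥103,400 ≥ ¥78,000, so the exemption is fully phased out
  Base: ¥1,437,000 − ¥0 = ¥1,437,000
  ¥1,437,000 × 15% = ¥215,550

¥215,550 ≤ ¥297,195, so no add-on is due.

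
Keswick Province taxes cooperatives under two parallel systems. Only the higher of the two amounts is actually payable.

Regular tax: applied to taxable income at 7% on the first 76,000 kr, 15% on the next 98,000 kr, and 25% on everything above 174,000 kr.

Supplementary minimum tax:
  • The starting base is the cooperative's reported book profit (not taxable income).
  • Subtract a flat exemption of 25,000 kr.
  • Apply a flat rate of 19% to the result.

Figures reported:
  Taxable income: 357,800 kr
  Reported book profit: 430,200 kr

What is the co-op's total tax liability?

76,988 kr

Regular tax:
  76,000 kr × 7% = 5,320 kr
  98,000 kr × 15% = 14,700 kr
  183,800 kr × 25% = 45,950 kr
  → 65,970 kr

Supplementary minimum tax:
  Base (reported book profit): 430,200 kr
  Less exemption 25,000 kr → base 405,200 kr
  405,200 kr × 19% = 76,988 kr

76,988 kr > 65,970 kr, so the supplementary minimum tax is the binding amount.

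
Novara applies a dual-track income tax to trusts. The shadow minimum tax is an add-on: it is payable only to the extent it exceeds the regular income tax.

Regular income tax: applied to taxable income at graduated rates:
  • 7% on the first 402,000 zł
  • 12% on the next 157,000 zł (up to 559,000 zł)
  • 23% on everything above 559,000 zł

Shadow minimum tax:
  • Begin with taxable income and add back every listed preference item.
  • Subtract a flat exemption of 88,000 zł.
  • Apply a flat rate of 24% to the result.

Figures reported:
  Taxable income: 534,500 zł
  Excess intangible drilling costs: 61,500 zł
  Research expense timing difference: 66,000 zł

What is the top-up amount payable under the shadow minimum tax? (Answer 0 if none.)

Regular income tax:
  402,000 zł × 7% = 28,140 zł
  132,500 zł × 12% = 15,900 zł
  → 44,040 zł

Shadow minimum tax:
  Adjusted income: 534,500 zł + 61,500 zł + 66,000 zł = 662,000 zł
  Less exemption 88,000 zł → base 574,000 zł
  574,000 zł × 24% = 137,760 zł

Excess of shadow minimum tax over regular income tax: 137,760 zł − 44,040 zł = 93,720 zł.

93,720 zł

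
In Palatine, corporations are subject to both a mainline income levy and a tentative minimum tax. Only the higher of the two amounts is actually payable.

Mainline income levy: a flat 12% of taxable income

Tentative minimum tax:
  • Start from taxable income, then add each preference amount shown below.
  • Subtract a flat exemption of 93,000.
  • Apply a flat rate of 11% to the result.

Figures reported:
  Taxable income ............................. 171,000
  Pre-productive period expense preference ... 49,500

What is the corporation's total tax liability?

20,520

Mainline income levy:
  171,000 × 12% = 20,520

Tentative minimum tax:
  Adjusted income: 171,000 + 49,500 = 220,500
  Less exemption 93,000 → base 127,500
  127,500 × 11% = 14,025

20,520 > 14,025, so the mainline income levy governs.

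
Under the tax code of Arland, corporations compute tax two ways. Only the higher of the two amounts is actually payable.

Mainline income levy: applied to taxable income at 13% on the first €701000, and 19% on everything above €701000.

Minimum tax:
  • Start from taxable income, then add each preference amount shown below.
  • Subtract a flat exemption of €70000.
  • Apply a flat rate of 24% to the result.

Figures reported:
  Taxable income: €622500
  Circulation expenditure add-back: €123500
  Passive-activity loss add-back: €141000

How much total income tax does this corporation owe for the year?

€196080

Minimum tax:
  Adjusted income: €622500 + €123500 + €141000 = €887000
  Less exemption €70000 → base €817000
  €817000 × 24% = €196080

Mainline income levy:
  €622500 × 13% = €80925

€196080 > €80925, so the minimum tax is the binding amount.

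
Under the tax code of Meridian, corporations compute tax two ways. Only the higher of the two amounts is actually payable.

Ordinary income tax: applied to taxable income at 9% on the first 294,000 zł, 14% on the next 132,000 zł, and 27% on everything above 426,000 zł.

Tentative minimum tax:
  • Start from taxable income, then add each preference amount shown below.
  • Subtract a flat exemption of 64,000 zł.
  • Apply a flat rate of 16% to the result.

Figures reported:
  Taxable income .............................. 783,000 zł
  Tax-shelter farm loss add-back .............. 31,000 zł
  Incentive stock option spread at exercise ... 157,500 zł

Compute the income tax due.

145,200 zł

Tentative minimum tax:
  Adjusted income: 783,000 zł + 31,000 zł + 157,500 zł = 971,500 zł
  Less exemption 64,000 zł → base 907,500 zł
  907,500 zł × 16% = 145,200 zł

Ordinary income tax:
  294,000 zł × 9% = 26,460 zł
  132,000 zł × 14% = 18,480 zł
  357,000 zł × 27% = 96,390 zł
  → 141,330 zł

145,200 zł > 141,330 zł, so the tentative minimum tax is the binding amount.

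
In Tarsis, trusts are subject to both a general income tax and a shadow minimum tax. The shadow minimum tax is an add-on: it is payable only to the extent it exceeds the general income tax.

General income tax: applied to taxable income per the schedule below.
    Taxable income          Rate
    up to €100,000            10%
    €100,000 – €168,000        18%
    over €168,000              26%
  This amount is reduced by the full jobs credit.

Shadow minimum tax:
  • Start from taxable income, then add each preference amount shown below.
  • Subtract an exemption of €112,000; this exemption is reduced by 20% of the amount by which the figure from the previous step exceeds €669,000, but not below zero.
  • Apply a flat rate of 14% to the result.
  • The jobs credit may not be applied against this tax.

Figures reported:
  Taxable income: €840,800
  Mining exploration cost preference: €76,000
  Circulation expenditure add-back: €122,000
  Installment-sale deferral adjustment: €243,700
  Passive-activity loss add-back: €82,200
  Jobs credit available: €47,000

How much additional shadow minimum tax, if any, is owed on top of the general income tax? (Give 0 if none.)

General income tax:
  €100,000 × 10% = €10,000
  €68,000 × 18% = €12,240
  €672,800 × 26% = €174,928
  → €197,168
  Less jobs credit €47,000 → €150,168

Shadow minimum tax:
  Adjusted income: €840,800 + €76,000 + €122,000 + €243,700 + €82,200 = €1,364,700
  Exemption: 20% × (€1,364,700 − €669,000) = €139,140 ≥ €112,000, so the exemption is fully phased out
  Base: €1,364,700 − €0 = €1,364,700
  €1,364,700 × 14% = €191,058

Excess of shadow minimum tax over general income tax: €191,058 − €150,168 = €40,890.

€40,890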